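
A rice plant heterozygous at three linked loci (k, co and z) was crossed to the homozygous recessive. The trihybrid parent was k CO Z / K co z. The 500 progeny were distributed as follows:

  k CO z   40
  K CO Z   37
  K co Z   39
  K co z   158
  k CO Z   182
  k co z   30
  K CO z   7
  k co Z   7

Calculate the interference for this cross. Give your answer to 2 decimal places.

The two rarest classes, k co Z and K CO z, are the double crossovers. Comparing them with the parentals, only the co allele has switched, so co is the middle locus and the order is z – co – k.
z–co: (79 + 14)/500 = 0.1860; co–k: (67 + 14)/500 = 0.1620.
Expected DCO frequency = 0.1860 × 0.1620 ≈ 0.03013; observed = 14/500 ≈ 0.02800.
Coefficient of coincidence = 0.02800/0.03013 ≈ 0.93; interference = 1 − 0.93 = 0.07.

0.07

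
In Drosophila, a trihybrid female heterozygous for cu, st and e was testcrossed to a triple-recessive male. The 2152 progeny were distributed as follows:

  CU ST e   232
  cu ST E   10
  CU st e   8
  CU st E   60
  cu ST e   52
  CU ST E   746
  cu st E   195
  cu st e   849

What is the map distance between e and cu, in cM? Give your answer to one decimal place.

The two most frequent reciprocal classes, CU ST E and cu st e, are the parental types, so the F1 was CU ST E / cu st e.
The two rarest classes, cu ST E and CU st e, are the double crossovers. Comparing them with the parentals, only the cu allele has switched, so cu is the middle locus and the order is e – cu – st.
Crossovers in the e–cu interval produce the single-crossover classes CU ST e and cu st E (232 + 195 = 427) plus the double crossovers (18).
RF(e–cu) = (427 + 18) / 2152 = 445/2152 = 0.2068 → 20.7 cM.

20.7 cM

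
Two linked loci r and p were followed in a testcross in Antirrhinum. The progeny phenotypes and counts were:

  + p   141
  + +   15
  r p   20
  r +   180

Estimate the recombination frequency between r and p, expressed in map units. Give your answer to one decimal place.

The two most frequent classes, + p (141) and r + (180), are the parental types, so the F1 was + p / r +.
The recombinant classes are + + and r p: 15 + 20 = 35.
Recombination frequency = 35/356 = 0.0983 ≈ 9.8%, i.e. 9.8 map units.

9.8 map units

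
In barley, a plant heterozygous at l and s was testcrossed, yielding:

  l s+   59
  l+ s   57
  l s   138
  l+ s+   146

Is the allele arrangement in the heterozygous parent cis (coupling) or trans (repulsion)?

cis

The two most frequent classes are l+ s+ (146) and l s (138); these are the parental (non-recombinant) types.
So the F1 carried l+ s+ on one chromosome and l s on the other — the recessive alleles are on the same chromosome (cis / coupling).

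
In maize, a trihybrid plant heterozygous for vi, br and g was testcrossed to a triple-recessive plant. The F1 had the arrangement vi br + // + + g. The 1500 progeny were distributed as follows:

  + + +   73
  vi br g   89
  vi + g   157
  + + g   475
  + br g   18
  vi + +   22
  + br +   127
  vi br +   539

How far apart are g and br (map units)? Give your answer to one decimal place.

The two rarest classes, vi + + and + br g, are the double crossovers. Comparing them with the parentals, only the br allele has switched, so br is the middle locus and the order is g – br – vi.
Crossovers in the g–br interval produce the single-crossover classes vi br g and + + + (89 + 73 = 162) plus the double crossovers (40).
RF(g–br) = (162 + 40) / 1500 = 202/1500 = 0.1347 → 13.5 map units.

13.5 map units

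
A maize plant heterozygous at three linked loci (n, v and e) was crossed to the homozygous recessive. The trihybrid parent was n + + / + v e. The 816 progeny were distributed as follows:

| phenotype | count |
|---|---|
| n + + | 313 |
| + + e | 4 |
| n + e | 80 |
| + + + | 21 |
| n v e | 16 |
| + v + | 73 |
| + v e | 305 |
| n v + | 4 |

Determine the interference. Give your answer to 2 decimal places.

The two rarest classes, n v + and + + e, are the double crossovers. Comparing them with the parentals, only the v allele has switched, so v is the middle locus and the order is e – v – n.
e–v: (153 + 8)/816 = 0.1973; v–n: (37 + 8)/816 = 0.0551.
Expected DCO frequency = 0.1973 × 0.0551 ≈ 0.01087; observed = 8/816 ≈ 0.00980.
Coefficient of coincidence = 0.00980/0.01087 ≈ 0.90; interference = 1 − 0.90 = 0.10.

0.10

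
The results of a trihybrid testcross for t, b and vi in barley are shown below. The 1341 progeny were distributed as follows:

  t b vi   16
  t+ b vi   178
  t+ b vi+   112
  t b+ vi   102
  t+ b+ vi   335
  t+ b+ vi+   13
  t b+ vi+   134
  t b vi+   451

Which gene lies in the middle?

The two most frequent reciprocal classes, t+ b+ vi and t b vi+, are the parental types, so the F1 was t+ b+ vi / t b vi+.
The two rarest classes, t+ b+ vi+ and t b vi, are the double crossovers. Comparing them with the parentals, only the vi allele has switched, so vi is the middle locus and the order is b – vi – t.

vi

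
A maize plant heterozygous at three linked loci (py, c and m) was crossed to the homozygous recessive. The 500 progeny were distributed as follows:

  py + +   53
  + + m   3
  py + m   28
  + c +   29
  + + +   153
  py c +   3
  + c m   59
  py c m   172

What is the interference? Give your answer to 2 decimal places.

0.60

The two most frequent reciprocal classes, py c m and + + +, are the parental types, so the F1 was py c m / + + +.
The two rarest classes, py c + and + + m, are the double crossovers. Comparing them with the parentals, only the m allele has switched, so m is the middle locus and the order is c – m – py.
c–m: (57 + 6)/500 = 0.1260; m–py: (112 + 6)/500 = 0.2360.
Expected DCO frequency = 0.1260 × 0.2360 ≈ 0.02974; observed = 6/500 ≈ 0.01200.
Coefficient of coincidence = 0.01200/0.02974 ≈ 0.40; interference = 1 − 0.40 = 0.60.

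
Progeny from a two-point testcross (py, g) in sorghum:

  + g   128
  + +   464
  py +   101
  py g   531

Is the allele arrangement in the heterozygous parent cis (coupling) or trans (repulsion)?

cis

The two most frequent classes are + + (464) and py g (531); these are the parental (non-recombinant) types.
So the F1 carried + + on one chromosome and py g on the other — the recessive alleles are on the same chromosome (cis / coupling).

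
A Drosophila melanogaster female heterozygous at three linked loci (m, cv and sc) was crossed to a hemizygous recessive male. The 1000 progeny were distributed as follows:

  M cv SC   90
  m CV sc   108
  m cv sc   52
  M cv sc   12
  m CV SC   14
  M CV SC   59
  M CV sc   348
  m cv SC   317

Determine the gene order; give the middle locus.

The two most frequent reciprocal classes, m cv SC and M CV sc, are the parental types, so the F1 was m cv SC / M CV sc.
The two rarest classes, m CV SC and M cv sc, are the double crossovers. Comparing them with the parentals, only the cv allele has switched, so cv is the middle locus and the order is m – cv – sc.

cv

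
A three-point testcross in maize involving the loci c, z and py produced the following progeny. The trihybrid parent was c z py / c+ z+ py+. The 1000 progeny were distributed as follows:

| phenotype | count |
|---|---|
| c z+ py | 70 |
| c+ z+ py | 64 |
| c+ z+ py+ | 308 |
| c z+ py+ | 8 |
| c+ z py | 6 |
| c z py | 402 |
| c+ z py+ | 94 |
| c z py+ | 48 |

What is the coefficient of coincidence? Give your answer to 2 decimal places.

The two rarest classes, c+ z py and c z+ py+, are the double crossovers. Comparing them with the parentals, only the c allele has switched, so c is the middle locus and the order is py – c – z.
py–c: (112 + 14)/1000 = 0.1260; c–z: (164 + 14)/1000 = 0.1780.
Expected DCO frequency = 0.1260 × 0.1780 ≈ 0.02243; observed = 14/1000 ≈ 0.01400.
Coefficient of coincidence = 0.01400/0.02243 ≈ 0.62.

0.62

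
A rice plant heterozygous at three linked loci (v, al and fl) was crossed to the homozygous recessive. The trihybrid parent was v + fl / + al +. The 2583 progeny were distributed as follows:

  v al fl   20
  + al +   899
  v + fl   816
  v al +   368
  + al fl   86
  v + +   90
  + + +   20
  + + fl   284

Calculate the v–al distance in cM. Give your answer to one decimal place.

The two rarest classes, v al fl and + + +, are the double crossovers. Comparing them with the parentals, only the al allele has switched, so al is the middle locus and the order is v – al – fl.
Crossovers in the v–al interval produce the single-crossover classes + + fl and v al + (284 + 368 = 652) plus the double crossovers (40).
RF(v–al) = (652 + 40) / 2583 = 692/2583 = 0.2679 → 26.8 cM.

26.8 cM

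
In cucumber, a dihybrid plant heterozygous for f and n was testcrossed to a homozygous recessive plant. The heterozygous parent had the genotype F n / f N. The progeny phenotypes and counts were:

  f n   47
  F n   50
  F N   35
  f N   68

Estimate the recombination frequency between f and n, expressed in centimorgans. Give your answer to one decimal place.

The recombinant classes are F N and f n: 35 + 47 = 82.
Recombination frequency = 82/200 = 0.4100 ≈ 41.0%, i.e. 41.0 centimorgans.

41.0 centimorgans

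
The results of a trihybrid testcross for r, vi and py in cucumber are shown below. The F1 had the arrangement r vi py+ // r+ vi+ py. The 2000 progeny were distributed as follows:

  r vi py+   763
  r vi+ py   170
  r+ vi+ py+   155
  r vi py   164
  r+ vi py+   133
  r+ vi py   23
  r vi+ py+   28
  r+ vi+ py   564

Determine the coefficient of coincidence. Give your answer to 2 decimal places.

0.78

The two rarest classes, r vi+ py+ and r+ vi py, are the double crossovers. Comparing them with the parentals, only the vi allele has switched, so vi is the middle locus and the order is py – vi – r.
py–vi: (319 + 51)/2000 = 0.1850; vi–r: (303 + 51)/2000 = 0.1770.
Expected DCO frequency = 0.1850 × 0.1770 ≈ 0.03274; observed = 51/2000 ≈ 0.02550.
Coefficient of coincidence = 0.02550/0.03274 ≈ 0.78.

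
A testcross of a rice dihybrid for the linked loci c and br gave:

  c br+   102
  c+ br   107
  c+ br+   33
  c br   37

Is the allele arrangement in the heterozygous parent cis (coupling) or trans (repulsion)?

The two most frequent classes are c+ br (107) and c br+ (102); these are the parental (non-recombinant) types.
So the F1 carried c+ br on one chromosome and c br+ on the other — the recessive alleles are on opposite chromosomes (trans / repulsion).

trans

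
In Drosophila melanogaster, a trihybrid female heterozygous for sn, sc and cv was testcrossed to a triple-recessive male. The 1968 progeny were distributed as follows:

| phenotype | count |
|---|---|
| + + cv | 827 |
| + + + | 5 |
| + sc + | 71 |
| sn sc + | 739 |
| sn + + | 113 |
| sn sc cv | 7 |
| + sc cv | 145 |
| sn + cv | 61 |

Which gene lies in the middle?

cv

The two most frequent reciprocal classes, sn sc + and + + cv, are the parental types, so the F1 was sn sc + / + + cv.
The two rarest classes, sn sc cv and + + +, are the double crossovers. Comparing them with the parentals, only the cv allele has switched, so cv is the middle locus and the order is sn – cv – sc.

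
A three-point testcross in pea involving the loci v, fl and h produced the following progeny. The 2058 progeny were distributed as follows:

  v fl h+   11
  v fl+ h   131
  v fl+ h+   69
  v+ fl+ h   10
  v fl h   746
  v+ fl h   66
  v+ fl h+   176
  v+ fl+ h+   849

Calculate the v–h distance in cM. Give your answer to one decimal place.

The two most frequent reciprocal classes, v+ fl+ h+ and v fl h, are the parental types, so the F1 was v+ fl+ h+ / v fl h.
The two rarest classes, v+ fl+ h and v fl h+, are the double crossovers. Comparing them with the parentals, only the h allele has switched, so h is the middle locus and the order is v – h – fl.
Crossovers in the v–h interval produce the single-crossover classes v fl+ h+ and v+ fl h (69 + 66 = 135) plus the double crossovers (21).
RF(v–h) = (135 + 21) / 2058 = 156/2058 = 0.0758 → 7.6 cM.

7.6 cM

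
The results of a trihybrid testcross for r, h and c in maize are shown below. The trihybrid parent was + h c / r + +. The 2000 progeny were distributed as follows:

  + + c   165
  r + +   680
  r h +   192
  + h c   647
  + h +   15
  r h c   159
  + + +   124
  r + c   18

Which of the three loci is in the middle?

c

The two rarest classes, + h + and r + c, are the double crossovers. Comparing them with the parentals, only the c allele has switched, so c is the middle locus and the order is r – c – h.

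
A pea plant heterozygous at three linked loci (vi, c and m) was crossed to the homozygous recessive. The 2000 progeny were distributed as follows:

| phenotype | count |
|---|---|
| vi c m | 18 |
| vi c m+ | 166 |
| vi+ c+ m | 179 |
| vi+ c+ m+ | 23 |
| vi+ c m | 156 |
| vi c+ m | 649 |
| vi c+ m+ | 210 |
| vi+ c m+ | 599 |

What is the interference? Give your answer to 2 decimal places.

0.48

The two most frequent reciprocal classes, vi c+ m and vi+ c m+, are the parental types, so the F1 was vi c+ m / vi+ c m+.
The two rarest classes, vi c m and vi+ c+ m+, are the double crossovers. Comparing them with the parentals, only the c allele has switched, so c is the middle locus and the order is m – c – vi.
m–c: (366 + 41)/2000 = 0.2035; c–vi: (345 + 41)/2000 = 0.1930.
Expected DCO frequency = 0.2035 × 0.1930 ≈ 0.03928; observed = 41/2000 ≈ 0.02050.
Coefficient of coincidence = 0.02050/0.03928 ≈ 0.52; interference = 1 − 0.52 = 0.48.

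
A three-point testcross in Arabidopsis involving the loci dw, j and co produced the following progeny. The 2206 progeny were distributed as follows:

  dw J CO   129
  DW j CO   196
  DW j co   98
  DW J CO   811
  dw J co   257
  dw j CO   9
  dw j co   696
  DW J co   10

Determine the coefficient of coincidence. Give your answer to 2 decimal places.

The two most frequent reciprocal classes, DW J CO and dw j co, are the parental types, so the F1 was DW J CO / dw j co.
The two rarest classes, DW J co and dw j CO, are the double crossovers. Comparing them with the parentals, only the co allele has switched, so co is the middle locus and the order is j – co – dw.
j–co: (453 + 19)/2206 = 0.2140; co–dw: (227 + 19)/2206 = 0.1115.
Expected DCO frequency = 0.2140 × 0.1115 ≈ 0.02386; observed = 19/2206 ≈ 0.00861.
Coefficient of coincidence = 0.00861/0.02386 ≈ 0.36.

0.36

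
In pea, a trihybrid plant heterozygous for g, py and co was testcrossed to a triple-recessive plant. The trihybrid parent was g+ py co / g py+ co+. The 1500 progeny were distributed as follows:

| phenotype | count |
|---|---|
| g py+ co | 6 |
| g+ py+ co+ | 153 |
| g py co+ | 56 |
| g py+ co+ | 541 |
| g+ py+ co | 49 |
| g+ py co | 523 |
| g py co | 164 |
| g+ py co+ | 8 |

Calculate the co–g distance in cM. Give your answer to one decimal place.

The two rarest classes, g+ py co+ and g py+ co, are the double crossovers. Comparing them with the parentals, only the co allele has switched, so co is the middle locus and the order is g – co – py.
Crossovers in the g–co interval produce the single-crossover classes g py co and g+ py+ co+ (164 + 153 = 317) plus the double crossovers (14).
RF(g–co) = (317 + 14) / 1500 = 331/1500 = 0.2207 → 22.1 cM.

22.1 cM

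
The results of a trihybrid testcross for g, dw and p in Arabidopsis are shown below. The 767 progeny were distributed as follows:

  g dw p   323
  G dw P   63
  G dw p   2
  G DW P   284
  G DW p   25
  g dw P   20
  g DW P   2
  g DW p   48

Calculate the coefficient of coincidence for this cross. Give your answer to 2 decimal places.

The two most frequent reciprocal classes, G DW P and g dw p, are the parental types, so the F1 was G DW P / g dw p.
The two rarest classes, g DW P and G dw p, are the double crossovers. Comparing them with the parentals, only the g allele has switched, so g is the middle locus and the order is dw – g – p.
dw–g: (111 + 4)/767 = 0.1499; g–p: (45 + 4)/767 = 0.0639.
Expected DCO frequency = 0.1499 × 0.0639 ≈ 0.00958; observed = 4/767 ≈ 0.00522.
Coefficient of coincidence = 0.00522/0.00958 ≈ 0.54.

0.54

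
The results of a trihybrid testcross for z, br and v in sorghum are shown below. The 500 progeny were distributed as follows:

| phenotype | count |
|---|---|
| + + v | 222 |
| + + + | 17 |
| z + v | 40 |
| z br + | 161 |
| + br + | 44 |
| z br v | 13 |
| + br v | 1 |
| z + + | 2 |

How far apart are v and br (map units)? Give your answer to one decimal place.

The two most frequent reciprocal classes, + + v and z br +, are the parental types, so the F1 was + + v / z br +.
The two rarest classes, + br v and z + +, are the double crossovers. Comparing them with the parentals, only the br allele has switched, so br is the middle locus and the order is v – br – z.
Crossovers in the v–br interval produce the single-crossover classes + + + and z br v (17 + 13 = 30) plus the double crossovers (3).
RF(v–br) = (30 + 3) / 500 = 33/500 = 0.0660 → 6.6 map units.

6.6 map units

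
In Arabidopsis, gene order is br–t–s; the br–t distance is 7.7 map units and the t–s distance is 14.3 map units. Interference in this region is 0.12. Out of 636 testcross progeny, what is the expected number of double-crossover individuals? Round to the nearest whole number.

Map distances give recombination frequencies of 0.077 and 0.143 for the two intervals.
With interference 0.12 (so coincidence = 0.88), expected double-crossover frequency = 0.077 × 0.143 × 0.88 = 0.00969.
Expected number = 0.00969 × 636 = 6.16 ≈ 6.

6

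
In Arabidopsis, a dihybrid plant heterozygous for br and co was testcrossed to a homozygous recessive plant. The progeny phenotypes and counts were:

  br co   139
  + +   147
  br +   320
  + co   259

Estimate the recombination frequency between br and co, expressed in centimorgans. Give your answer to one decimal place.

The two most frequent classes, + co (259) and br + (320), are the parental types, so the F1 was + co / br +.
The recombinant classes are + + and br co: 147 + 139 = 286.
Recombination frequency = 286/865 = 0.3306 ≈ 33.1%, i.e. 33.1 centimorgans.

33.1 centimorgans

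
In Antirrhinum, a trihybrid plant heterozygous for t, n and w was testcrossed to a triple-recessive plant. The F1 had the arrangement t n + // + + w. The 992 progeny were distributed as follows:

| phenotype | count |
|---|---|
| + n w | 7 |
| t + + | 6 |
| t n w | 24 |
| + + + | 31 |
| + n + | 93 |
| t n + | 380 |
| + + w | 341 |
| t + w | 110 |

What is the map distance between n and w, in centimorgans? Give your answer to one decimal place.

The two rarest classes, t + + and + n w, are the double crossovers. Comparing them with the parentals, only the n allele has switched, so n is the middle locus and the order is t – n – w.
Crossovers in the n–w interval produce the single-crossover classes t n w and + + + (24 + 31 = 55) plus the double crossovers (13).
RF(n–w) = (55 + 13) / 992 = 68/992 = 0.0685 → 6.9 centimorgans.

6.9 centimorgans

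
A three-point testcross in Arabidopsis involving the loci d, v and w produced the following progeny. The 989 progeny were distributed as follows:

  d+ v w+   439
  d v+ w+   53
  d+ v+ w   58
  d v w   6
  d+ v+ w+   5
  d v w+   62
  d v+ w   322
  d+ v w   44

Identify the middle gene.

The two most frequent reciprocal classes, d v+ w and d+ v w+, are the parental types, so the F1 was d v+ w / d+ v w+.
The two rarest classes, d v w and d+ v+ w+, are the double crossovers. Comparing them with the parentals, only the v allele has switched, so v is the middle locus and the order is w – v – d.

v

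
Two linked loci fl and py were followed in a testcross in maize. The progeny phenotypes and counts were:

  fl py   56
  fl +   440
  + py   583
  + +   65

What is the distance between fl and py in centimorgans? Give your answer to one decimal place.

10.6 centimorgans

The two most frequent classes, + py (583) and fl + (440), are the parental types, so the F1 was + py / fl +.
The recombinant classes are + + and fl py: 65 + 56 = 121.
Recombination frequency = 121/1144 = 0.1058 ≈ 10.6%, i.e. 10.6 centimorgans.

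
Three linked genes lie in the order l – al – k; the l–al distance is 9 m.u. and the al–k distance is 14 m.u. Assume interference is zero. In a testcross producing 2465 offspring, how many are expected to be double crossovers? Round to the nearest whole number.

Map distances give recombination frequencies of 0.090 and 0.140 for the two intervals.
With no interference, expected double-crossover frequency = 0.090 × 0.140 = 0.01260.
Expected number = 0.01260 × 2465 = 31.06 ≈ 31.

31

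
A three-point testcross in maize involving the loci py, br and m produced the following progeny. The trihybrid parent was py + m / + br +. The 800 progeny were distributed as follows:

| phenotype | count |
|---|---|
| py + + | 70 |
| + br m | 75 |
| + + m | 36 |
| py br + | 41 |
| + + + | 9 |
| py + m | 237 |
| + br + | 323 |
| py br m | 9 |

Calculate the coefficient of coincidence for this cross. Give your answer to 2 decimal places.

0.93

The two rarest classes, py br m and + + +, are the double crossovers. Comparing them with the parentals, only the br allele has switched, so br is the middle locus and the order is m – br – py.
m–br: (145 + 18)/800 = 0.2037; br–py: (77 + 18)/800 = 0.1187.
Expected DCO frequency = 0.2037 × 0.1187 ≈ 0.02418; observed = 18/800 ≈ 0.02250.
Coefficient of coincidence = 0.02250/0.02418 ≈ 0.93.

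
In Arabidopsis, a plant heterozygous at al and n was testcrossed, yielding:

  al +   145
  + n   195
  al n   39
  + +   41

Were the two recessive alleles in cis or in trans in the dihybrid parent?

trans

The two most frequent classes are + n (195) and al + (145); these are the parental (non-recombinant) types.
So the F1 carried + n on one chromosome and al + on the other — the recessive alleles are on opposite chromosomes (trans / repulsion).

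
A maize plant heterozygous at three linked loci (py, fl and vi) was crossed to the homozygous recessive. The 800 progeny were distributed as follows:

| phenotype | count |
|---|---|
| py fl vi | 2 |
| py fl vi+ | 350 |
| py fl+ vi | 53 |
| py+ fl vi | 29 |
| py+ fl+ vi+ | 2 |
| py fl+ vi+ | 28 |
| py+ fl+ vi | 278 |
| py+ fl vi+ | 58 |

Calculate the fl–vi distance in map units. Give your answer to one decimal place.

7.6 map units

The two most frequent reciprocal classes, py+ fl+ vi and py fl vi+, are the parental types, so the F1 was py+ fl+ vi / py fl vi+.
The two rarest classes, py+ fl+ vi+ and py fl vi, are the double crossovers. Comparing them with the parentals, only the vi allele has switched, so vi is the middle locus and the order is py – vi – fl.
Crossovers in the vi–fl interval produce the single-crossover classes py+ fl vi and py fl+ vi+ (29 + 28 = 57) plus the double crossovers (4).
RF(vi–fl) = (57 + 4) / 800 = 61/800 = 0.0762 → 7.6 map units.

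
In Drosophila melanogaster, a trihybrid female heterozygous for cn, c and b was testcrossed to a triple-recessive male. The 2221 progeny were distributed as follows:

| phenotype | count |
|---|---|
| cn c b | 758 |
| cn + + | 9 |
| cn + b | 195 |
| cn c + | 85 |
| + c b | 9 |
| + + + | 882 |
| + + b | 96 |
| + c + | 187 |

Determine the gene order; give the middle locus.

cn

The two most frequent reciprocal classes, cn c b and + + +, are the parental types, so the F1 was cn c b / + + +.
The two rarest classes, + c b and cn + +, are the double crossovers. Comparing them with the parentals, only the cn allele has switched, so cn is the middle locus and the order is b – cn – c.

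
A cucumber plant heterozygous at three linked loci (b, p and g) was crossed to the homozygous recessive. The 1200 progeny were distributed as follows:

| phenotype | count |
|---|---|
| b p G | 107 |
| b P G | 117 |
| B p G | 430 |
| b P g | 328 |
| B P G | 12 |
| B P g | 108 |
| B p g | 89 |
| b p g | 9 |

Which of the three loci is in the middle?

p

The two most frequent reciprocal classes, b P g and B p G, are the parental types, so the F1 was b P g / B p G.
The two rarest classes, b p g and B P G, are the double crossovers. Comparing them with the parentals, only the p allele has switched, so p is the middle locus and the order is b – p – g.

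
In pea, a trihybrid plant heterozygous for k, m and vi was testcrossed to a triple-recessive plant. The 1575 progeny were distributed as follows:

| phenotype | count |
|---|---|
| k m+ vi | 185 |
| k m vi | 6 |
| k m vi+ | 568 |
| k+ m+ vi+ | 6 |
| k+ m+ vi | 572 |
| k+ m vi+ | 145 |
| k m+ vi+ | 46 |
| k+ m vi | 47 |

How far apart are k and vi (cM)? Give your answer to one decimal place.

21.7 cM

The two most frequent reciprocal classes, k m vi+ and k+ m+ vi, are the parental types, so the F1 was k m vi+ / k+ m+ vi.
The two rarest classes, k m vi and k+ m+ vi+, are the double crossovers. Comparing them with the parentals, only the vi allele has switched, so vi is the middle locus and the order is m – vi – k.
Crossovers in the vi–k interval produce the single-crossover classes k+ m vi+ and k m+ vi (145 + 185 = 330) plus the double crossovers (12).
RF(vi–k) = (330 + 12) / 1575 = 342/1575 = 0.2171 → 21.7 cM.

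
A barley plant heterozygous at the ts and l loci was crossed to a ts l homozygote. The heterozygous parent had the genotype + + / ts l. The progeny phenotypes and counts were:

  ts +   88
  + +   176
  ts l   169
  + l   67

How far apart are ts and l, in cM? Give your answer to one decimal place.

The recombinant classes are + l and ts +: 67 + 88 = 155.
Recombination frequency = 155/500 = 0.3100 ≈ 31.0%, i.e. 31.0 cM.

31.0 cM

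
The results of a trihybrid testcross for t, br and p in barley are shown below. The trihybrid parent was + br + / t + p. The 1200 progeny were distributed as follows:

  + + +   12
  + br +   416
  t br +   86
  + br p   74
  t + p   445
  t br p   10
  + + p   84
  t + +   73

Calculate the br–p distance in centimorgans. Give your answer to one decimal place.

14.1 centimorgans

The two rarest classes, + + + and t br p, are the double crossovers. Comparing them with the parentals, only the br allele has switched, so br is the middle locus and the order is p – br – t.
Crossovers in the p–br interval produce the single-crossover classes + br p and t + + (74 + 73 = 147) plus the double crossovers (22).
RF(p–br) = (147 + 22) / 1200 = 169/1200 = 0.1408 → 14.1 centimorgans.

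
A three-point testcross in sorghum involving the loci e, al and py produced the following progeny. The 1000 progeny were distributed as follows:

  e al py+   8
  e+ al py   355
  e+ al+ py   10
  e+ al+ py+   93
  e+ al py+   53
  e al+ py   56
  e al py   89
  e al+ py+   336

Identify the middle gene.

al

The two most frequent reciprocal classes, e+ al py and e al+ py+, are the parental types, so the F1 was e+ al py / e al+ py+.
The two rarest classes, e+ al+ py and e al py+, are the double crossovers. Comparing them with the parentals, only the al allele has switched, so al is the middle locus and the order is py – al – e.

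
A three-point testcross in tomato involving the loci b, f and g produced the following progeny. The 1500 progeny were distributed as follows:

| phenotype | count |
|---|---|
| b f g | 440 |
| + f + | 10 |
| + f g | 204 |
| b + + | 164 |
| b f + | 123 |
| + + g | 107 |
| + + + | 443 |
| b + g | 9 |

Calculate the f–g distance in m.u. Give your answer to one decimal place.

The two most frequent reciprocal classes, + + + and b f g, are the parental types, so the F1 was + + + / b f g.
The two rarest classes, + f + and b + g, are the double crossovers. Comparing them with the parentals, only the f allele has switched, so f is the middle locus and the order is g – f – b.
Crossovers in the g–f interval produce the single-crossover classes + + g and b f + (107 + 123 = 230) plus the double crossovers (19).
RF(g–f) = (230 + 19) / 1500 = 249/1500 = 0.1660 → 16.6 m.u.

16.6 m.u.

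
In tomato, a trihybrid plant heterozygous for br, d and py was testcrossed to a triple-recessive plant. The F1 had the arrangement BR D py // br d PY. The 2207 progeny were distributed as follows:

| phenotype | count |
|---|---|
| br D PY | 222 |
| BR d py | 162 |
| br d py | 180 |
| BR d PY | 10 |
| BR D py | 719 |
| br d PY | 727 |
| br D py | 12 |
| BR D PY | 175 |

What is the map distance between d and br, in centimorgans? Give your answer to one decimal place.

The two rarest classes, br D py and BR d PY, are the double crossovers. Comparing them with the parentals, only the br allele has switched, so br is the middle locus and the order is py – br – d.
Crossovers in the br–d interval produce the single-crossover classes BR d py and br D PY (162 + 222 = 384) plus the double crossovers (22).
RF(br–d) = (384 + 22) / 2207 = 406/2207 = 0.1840 → 18.4 centimorgans.

18.4 centimorgans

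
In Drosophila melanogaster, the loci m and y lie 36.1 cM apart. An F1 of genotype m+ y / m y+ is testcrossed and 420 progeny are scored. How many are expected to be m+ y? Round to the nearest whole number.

134

A map distance of 36.1 cM corresponds to a recombination frequency of 0.361.
The F1 is m+ y / m y+, so m+ y is a parental gamete class with expected frequency (1 − r)/2 = 0.639/2 = 0.3195.
Expected number = 0.3195 × 420 = 134.19 ≈ 134.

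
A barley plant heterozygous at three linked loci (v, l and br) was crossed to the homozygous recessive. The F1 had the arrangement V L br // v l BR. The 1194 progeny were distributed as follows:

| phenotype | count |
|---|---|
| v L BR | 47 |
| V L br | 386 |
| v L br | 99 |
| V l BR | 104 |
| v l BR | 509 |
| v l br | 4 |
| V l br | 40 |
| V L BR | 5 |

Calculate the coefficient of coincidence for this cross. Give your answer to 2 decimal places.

The two rarest classes, V L BR and v l br, are the double crossovers. Comparing them with the parentals, only the br allele has switched, so br is the middle locus and the order is l – br – v.
l–br: (87 + 9)/1194 = 0.0804; br–v: (203 + 9)/1194 = 0.1776.
Expected DCO frequency = 0.0804 × 0.1776 ≈ 0.01428; observed = 9/1194 ≈ 0.00754.
Coefficient of coincidence = 0.00754/0.01428 ≈ 0.53.

0.53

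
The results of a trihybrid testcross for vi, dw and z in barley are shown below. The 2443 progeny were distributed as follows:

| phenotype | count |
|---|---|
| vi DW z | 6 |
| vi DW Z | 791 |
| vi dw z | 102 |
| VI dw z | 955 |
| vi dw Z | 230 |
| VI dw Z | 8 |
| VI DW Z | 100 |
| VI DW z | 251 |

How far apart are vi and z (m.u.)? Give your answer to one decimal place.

8.8 m.u.

The two most frequent reciprocal classes, vi DW Z and VI dw z, are the parental types, so the F1 was vi DW Z / VI dw z.
The two rarest classes, vi DW z and VI dw Z, are the double crossovers. Comparing them with the parentals, only the z allele has switched, so z is the middle locus and the order is dw – z – vi.
Crossovers in the z–vi interval produce the single-crossover classes VI DW Z and vi dw z (100 + 102 = 202) plus the double crossovers (14).
RF(z–vi) = (202 + 14) / 2443 = 216/2443 = 0.0884 → 8.8 m.u.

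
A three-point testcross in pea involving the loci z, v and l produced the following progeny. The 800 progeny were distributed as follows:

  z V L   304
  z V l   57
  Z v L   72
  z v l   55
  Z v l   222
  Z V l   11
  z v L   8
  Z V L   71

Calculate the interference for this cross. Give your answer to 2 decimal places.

0.29

The two most frequent reciprocal classes, z V L and Z v l, are the parental types, so the F1 was z V L / Z v l.
The two rarest classes, z v L and Z V l, are the double crossovers. Comparing them with the parentals, only the v allele has switched, so v is the middle locus and the order is z – v – l.
z–v: (126 + 19)/800 = 0.1812; v–l: (129 + 19)/800 = 0.1850.
Expected DCO frequency = 0.1812 × 0.1850 ≈ 0.03352; observed = 19/800 ≈ 0.02375.
Coefficient of coincidence = 0.02375/0.03352 ≈ 0.71; interference = 1 − 0.71 = 0.29.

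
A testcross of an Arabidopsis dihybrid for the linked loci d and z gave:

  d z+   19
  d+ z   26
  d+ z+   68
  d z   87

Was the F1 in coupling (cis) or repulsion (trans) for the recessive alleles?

The two most frequent classes are d+ z+ (68) and d z (87); these are the parental (non-recombinant) types.
So the F1 carried d+ z+ on one chromosome and d z on the other — the recessive alleles are on the same chromosome (cis / coupling).

cis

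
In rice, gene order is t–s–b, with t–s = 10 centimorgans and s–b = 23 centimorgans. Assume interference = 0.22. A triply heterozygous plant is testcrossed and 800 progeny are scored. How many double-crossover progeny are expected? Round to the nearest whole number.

14

Map distances give recombination frequencies of 0.100 and 0.230 for the two intervals.
With interference 0.22 (so coincidence = 0.78), expected double-crossover frequency = 0.100 × 0.230 × 0.78 = 0.01794.
Expected number = 0.01794 × 800 = 14.35 ≈ 14.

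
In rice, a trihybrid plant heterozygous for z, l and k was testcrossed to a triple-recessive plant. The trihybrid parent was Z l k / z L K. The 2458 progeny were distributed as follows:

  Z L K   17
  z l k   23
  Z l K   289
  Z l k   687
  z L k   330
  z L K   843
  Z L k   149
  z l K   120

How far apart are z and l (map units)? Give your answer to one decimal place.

The two rarest classes, z l k and Z L K, are the double crossovers. Comparing them with the parentals, only the z allele has switched, so z is the middle locus and the order is l – z – k.
Crossovers in the l–z interval produce the single-crossover classes Z L k and z l K (149 + 120 = 269) plus the double crossovers (40).
RF(l–z) = (269 + 40) / 2458 = 309/2458 = 0.1257 → 12.6 map units.

12.6 map units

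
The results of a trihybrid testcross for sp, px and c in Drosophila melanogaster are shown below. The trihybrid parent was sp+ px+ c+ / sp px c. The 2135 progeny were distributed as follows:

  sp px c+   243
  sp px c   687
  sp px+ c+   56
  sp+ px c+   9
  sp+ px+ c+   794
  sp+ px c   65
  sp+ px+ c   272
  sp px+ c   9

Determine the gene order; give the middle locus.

The two rarest classes, sp+ px c+ and sp px+ c, are the double crossovers. Comparing them with the parentals, only the px allele has switched, so px is the middle locus and the order is sp – px – c.

px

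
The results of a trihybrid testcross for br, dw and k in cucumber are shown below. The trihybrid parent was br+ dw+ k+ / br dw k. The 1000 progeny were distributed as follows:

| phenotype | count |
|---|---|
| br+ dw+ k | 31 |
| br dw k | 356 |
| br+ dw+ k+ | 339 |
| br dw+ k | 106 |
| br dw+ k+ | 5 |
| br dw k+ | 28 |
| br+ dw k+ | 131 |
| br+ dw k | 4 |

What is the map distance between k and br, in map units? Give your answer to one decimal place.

The two rarest classes, br dw+ k+ and br+ dw k, are the double crossovers. Comparing them with the parentals, only the br allele has switched, so br is the middle locus and the order is dw – br – k.
Crossovers in the br–k interval produce the single-crossover classes br+ dw+ k and br dw k+ (31 + 28 = 59) plus the double crossovers (9).
RF(br–k) = (59 + 9) / 1000 = 68/1000 = 0.0680 → 6.8 map units.

6.8 map units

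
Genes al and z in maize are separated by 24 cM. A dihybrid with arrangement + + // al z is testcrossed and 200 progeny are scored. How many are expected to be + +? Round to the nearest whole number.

76

A map distance of 24 cM corresponds to a recombination frequency of 0.240.
The F1 is + + / al z, so + + is a parental gamete class with expected frequency (1 − r)/2 = 0.760/2 = 0.3800.
Expected number = 0.3800 × 200 = 76.00 ≈ 76.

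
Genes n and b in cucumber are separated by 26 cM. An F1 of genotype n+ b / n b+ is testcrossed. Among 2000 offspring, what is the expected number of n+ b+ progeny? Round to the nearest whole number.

A map distance of 26 cM corresponds to a recombination frequency of 0.260.
The F1 is n+ b / n b+, so n+ b+ is a recombinant gamete class with expected frequency r/2 = 0.260/2 = 0.1300.
Expected number = 0.1300 × 2000 = 260.00 ≈ 260.

260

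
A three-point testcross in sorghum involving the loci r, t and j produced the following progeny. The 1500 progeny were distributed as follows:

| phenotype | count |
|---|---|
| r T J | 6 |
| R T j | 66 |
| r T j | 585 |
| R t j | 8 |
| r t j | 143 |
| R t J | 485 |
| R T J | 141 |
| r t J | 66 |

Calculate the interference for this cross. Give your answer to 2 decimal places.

0.52

The two most frequent reciprocal classes, R t J and r T j, are the parental types, so the F1 was R t J / r T j.
The two rarest classes, R t j and r T J, are the double crossovers. Comparing them with the parentals, only the j allele has switched, so j is the middle locus and the order is t – j – r.
t–j: (284 + 14)/1500 = 0.1987; j–r: (132 + 14)/1500 = 0.0973.
Expected DCO frequency = 0.1987 × 0.0973 ≈ 0.01933; observed = 14/1500 ≈ 0.00933.
Coefficient of coincidence = 0.00933/0.01933 ≈ 0.48; interference = 1 − 0.48 = 0.52.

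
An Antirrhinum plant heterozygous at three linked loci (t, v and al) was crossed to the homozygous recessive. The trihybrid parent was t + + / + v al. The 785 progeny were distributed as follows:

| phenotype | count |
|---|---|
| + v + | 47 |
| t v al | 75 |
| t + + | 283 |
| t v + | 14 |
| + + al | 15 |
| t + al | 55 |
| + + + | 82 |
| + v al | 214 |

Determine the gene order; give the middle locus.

v

The two rarest classes, t v + and + + al, are the double crossovers. Comparing them with the parentals, only the v allele has switched, so v is the middle locus and the order is t – v – al.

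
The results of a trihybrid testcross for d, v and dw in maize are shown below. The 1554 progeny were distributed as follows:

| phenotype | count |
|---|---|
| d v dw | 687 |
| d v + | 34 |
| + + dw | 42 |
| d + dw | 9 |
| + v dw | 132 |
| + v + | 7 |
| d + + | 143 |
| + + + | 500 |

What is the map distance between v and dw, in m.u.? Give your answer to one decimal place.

5.9 m.u.

The two most frequent reciprocal classes, + + + and d v dw, are the parental types, so the F1 was + + + / d v dw.
The two rarest classes, + v + and d + dw, are the double crossovers. Comparing them with the parentals, only the v allele has switched, so v is the middle locus and the order is dw – v – d.
Crossovers in the dw–v interval produce the single-crossover classes + + dw and d v + (42 + 34 = 76) plus the double crossovers (16).
RF(dw–v) = (76 + 16) / 1554 = 92/1554 = 0.0592 → 5.9 m.u.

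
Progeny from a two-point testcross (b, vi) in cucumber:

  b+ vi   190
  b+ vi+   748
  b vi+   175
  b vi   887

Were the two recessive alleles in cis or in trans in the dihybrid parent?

The two most frequent classes are b+ vi+ (748) and b vi (887); these are the parental (non-recombinant) types.
So the F1 carried b+ vi+ on one chromosome and b vi on the other — the recessive alleles are on the same chromosome (cis / coupling).

cis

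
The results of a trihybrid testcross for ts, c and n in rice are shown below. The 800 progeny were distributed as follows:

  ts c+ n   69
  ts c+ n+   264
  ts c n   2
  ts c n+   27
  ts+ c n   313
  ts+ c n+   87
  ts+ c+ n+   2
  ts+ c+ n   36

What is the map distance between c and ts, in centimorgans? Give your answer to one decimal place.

The two most frequent reciprocal classes, ts+ c n and ts c+ n+, are the parental types, so the F1 was ts+ c n / ts c+ n+.
The two rarest classes, ts c n and ts+ c+ n+, are the double crossovers. Comparing them with the parentals, only the ts allele has switched, so ts is the middle locus and the order is c – ts – n.
Crossovers in the c–ts interval produce the single-crossover classes ts+ c+ n and ts c n+ (36 + 27 = 63) plus the double crossovers (4).
RF(c–ts) = (63 + 4) / 800 = 67/800 = 0.0838 → 8.4 centimorgans.

8.4 centimorgans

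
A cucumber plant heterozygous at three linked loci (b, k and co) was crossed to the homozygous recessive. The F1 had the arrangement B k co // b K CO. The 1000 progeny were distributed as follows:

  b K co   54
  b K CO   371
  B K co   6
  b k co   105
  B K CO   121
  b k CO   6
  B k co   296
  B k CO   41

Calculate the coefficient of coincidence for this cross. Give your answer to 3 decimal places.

The two rarest classes, B K co and b k CO, are the double crossovers. Comparing them with the parentals, only the k allele has switched, so k is the middle locus and the order is co – k – b.
co–k: (95 + 12)/1000 = 0.1070; k–b: (226 + 12)/1000 = 0.2380.
Expected DCO frequency = 0.1070 × 0.2380 ≈ 0.02547; observed = 12/1000 ≈ 0.01200.
Coefficient of coincidence = 0.01200/0.02547 ≈ 0.471.

0.471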